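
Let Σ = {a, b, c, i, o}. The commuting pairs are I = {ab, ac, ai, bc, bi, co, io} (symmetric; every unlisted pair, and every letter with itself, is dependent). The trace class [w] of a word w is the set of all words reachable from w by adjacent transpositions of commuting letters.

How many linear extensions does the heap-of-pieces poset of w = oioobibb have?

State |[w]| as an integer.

piece 0:o — minimal
piece 1:i — minimal
piece 2:o rests on {0:o}
piece 3:o rests on {2:o}
piece 4:b rests on {3:o}
piece 5:i rests on {1:i}
piece 6:b rests on {4:b}
piece 7:b rests on {6:b}
minimal pieces: {0:o, 1:i}
ways to finish when only these pieces remain (= sum over removing one remaining piece with nothing left below it):
  1 left: {5}→1  {7}→1
  2 left: {1,5}→1  {5,7}→2  {6,7}→1
  3 left: {1,5,7}→3  {4,6,7}→1  {5,6,7}→3
  4 left: {1,5,6,7}→6  {3,4,6,7}→1  {4,5,6,7}→4
  5 left: {1,4,5,6,7}→10  {2,3,4,6,7}→1  {3,4,5,6,7}→5
  6 left: {0,2,3,4,6,7}→1  {1,3,4,5,6,7}→15  {2,3,4,5,6,7}→6
  placing 0:o first → 21 extensions
  placing 1:i first → 7 extensions
total linear extensions = 28

28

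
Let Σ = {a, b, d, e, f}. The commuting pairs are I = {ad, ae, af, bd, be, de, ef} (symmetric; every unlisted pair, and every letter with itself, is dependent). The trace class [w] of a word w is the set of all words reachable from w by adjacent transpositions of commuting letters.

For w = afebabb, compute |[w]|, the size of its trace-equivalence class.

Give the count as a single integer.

14

piece 0:a — minimal
piece 1:f — minimal
piece 2:e — minimal
piece 3:b rests on {0:a, 1:f}
piece 4:a rests on {3:b}
piece 5:b rests on {4:a}
piece 6:b rests on {5:b}
minimal pieces: {0:a, 1:f, 2:e}
ways to finish when only these pieces remain (= sum over removing one remaining piece with nothing left below it):
  1 left: {2}→1  {6}→1
  2 left: {2,6}→2  {5,6}→1
  3 left: {2,5,6}→3  {4,5,6}→1
  4 left: {2,4,5,6}→4  {3,4,5,6}→1
  5 left: {0,3,4,5,6}→1  {1,3,4,5,6}→1  {2,3,4,5,6}→5
  placing 0:a first → 6 extensions
  placing 1:f first → 6 extensions
  placing 2:e first → 2 extensions
total linear extensions = 14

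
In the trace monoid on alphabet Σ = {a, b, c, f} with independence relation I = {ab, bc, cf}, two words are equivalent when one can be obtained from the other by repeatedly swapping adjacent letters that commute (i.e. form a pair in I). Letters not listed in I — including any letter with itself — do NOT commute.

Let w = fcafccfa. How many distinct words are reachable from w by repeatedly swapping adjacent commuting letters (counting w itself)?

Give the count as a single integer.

drop 0:f onto floor
drop 1:c onto floor
drop 2:a onto {0:f, 1:c}
drop 3:f onto {2:a}
drop 4:c onto {2:a}
drop 5:c onto {4:c}
drop 6:f onto {3:f}
drop 7:a onto {5:c, 6:f}
ground layer = {0:f, 1:c}
drop-orders for the pieces not yet dropped (sum over which currently-grounded one goes next):
  1 to go: {7} 1
  2 to go: {5,7} 1  {6,7} 1
  3 to go: {3,6,7} 1  {4,5,7} 1  {5,6,7} 2
  4 to go: {3,5,6,7} 3  {4,5,6,7} 3
  5 to go: {3,4,5,6,7} 6
  6 to go: {2,3,4,5,6,7} 6
  if 0:f drops first: 6 orders
  if 1:c drops first: 6 orders
heap linearizations: 12

12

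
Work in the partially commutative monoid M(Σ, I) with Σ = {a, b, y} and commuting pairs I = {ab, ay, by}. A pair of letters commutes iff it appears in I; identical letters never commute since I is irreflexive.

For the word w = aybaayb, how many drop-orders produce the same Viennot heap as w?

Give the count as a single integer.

210

piece 0:a — minimal
piece 1:y — minimal
piece 2:b — minimal
piece 3:a rests on {0:a}
piece 4:a rests on {3:a}
piece 5:y rests on {1:y}
piece 6:b rests on {2:b}
minimal pieces: {0:a, 1:y, 2:b}
ways to finish when only these pieces remain (= sum over removing one remaining piece with nothing left below it):
  1 left: {4}→1  {5}→1  {6}→1
  2 left: {1,5}→1  {2,6}→1  {3,4}→1  {4,5}→2  {4,6}→2  {5,6}→2
  3 left: {0,3,4}→1  {1,4,5}→3  {1,5,6}→3  {2,4,6}→3  {2,5,6}→3  {3,4,5}→3  {3,4,6}→3  {4,5,6}→6
  4 left: {0,3,4,5}→4  {0,3,4,6}→4  {1,2,5,6}→6  {1,3,4,5}→6  {1,4,5,6}→12  {2,3,4,6}→6  {2,4,5,6}→12  {3,4,5,6}→12
  5 left: {0,1,3,4,5}→10  {0,2,3,4,6}→10  {0,3,4,5,6}→20  {1,2,4,5,6}→30  {1,3,4,5,6}→30  {2,3,4,5,6}→30
  placing 0:a first → 90 extensions
  placing 1:y first → 60 extensions
  placing 2:b first → 60 extensions
total linear extensions = 210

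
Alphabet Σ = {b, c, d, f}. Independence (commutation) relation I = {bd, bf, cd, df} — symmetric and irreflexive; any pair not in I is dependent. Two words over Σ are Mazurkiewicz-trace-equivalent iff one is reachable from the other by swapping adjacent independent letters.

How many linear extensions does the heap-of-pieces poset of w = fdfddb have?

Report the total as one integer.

60

#0=f has no predecessor
#1=d has no predecessor
#2=f depends on [0:f]
#3=d depends on [1:d]
#4=d depends on [3:d]
#5=b has no predecessor
sources: [0:f, 1:d, 5:b]
N(rest) = Σ N(rest − s) over sources s of rest; N(one piece) = 1:
  size 1 → [2]=1  [4]=1  [5]=1
  size 2 → [0,2]=1  [2,4]=2  [2,5]=2  [3,4]=1  [4,5]=2
  size 3 → [0,2,4]=3  [0,2,5]=3  [1,3,4]=1  [2,3,4]=3  [2,4,5]=6  [3,4,5]=3
  size 4 → [0,2,3,4]=6  [0,2,4,5]=12  [1,2,3,4]=4  [1,3,4,5]=4  [2,3,4,5]=12
  first=0(f) contributes 20
  first=1(d) contributes 30
  first=5(b) contributes 10
|[w]| = 60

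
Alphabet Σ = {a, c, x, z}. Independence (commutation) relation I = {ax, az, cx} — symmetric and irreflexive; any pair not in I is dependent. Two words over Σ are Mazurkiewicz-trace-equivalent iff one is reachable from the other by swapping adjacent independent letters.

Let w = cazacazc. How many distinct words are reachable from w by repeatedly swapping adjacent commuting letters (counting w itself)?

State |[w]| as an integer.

6

drop 0:c onto floor
drop 1:a onto {0:c}
drop 2:z onto {0:c}
drop 3:a onto {1:a}
drop 4:c onto {2:z, 3:a}
drop 5:a onto {4:c}
drop 6:z onto {4:c}
drop 7:c onto {5:a, 6:z}
ground layer = {0:c}
drop-orders for the pieces not yet dropped (sum over which currently-grounded one goes next):
  1 to go: {7} 1
  2 to go: {5,7} 1  {6,7} 1
  3 to go: {5,6,7} 2
  4 to go: {4,5,6,7} 2
  5 to go: {2,4,5,6,7} 2  {3,4,5,6,7} 2
  6 to go: {1,3,4,5,6,7} 2  {2,3,4,5,6,7} 4
  if 0:c drops first: 6 orders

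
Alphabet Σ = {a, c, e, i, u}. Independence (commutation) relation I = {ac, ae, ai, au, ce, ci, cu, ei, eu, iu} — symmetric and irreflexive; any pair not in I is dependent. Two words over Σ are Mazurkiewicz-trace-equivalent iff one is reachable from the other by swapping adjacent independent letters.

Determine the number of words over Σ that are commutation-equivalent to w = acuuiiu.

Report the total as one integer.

drop 0:a onto floor
drop 1:c onto floor
drop 2:u onto floor
drop 3:u onto {2:u}
drop 4:i onto floor
drop 5:i onto {4:i}
drop 6:u onto {3:u}
ground layer = {0:a, 1:c, 2:u, 4:i}
drop-orders for the pieces not yet dropped (sum over which currently-grounded one goes next):
  1 to go: {0} 1  {1} 1  {5} 1  {6} 1
  2 to go: {0,1} 2  {0,5} 2  {0,6} 2  {1,5} 2  {1,6} 2  {3,6} 1  {4,5} 1  {5,6} 2
  3 to go: {0,1,5} 6  {0,1,6} 6  {0,3,6} 3  {0,4,5} 3  {0,5,6} 6  {1,3,6} 3  {1,4,5} 3  {1,5,6} 6  {2,3,6} 1  {3,5,6} 3  {4,5,6} 3
  4 to go: {0,1,3,6} 12  {0,1,4,5} 12  {0,1,5,6} 24  {0,2,3,6} 4  {0,3,5,6} 12  {0,4,5,6} 12  {1,2,3,6} 4  {1,3,5,6} 12  {1,4,5,6} 12  {2,3,5,6} 4  {3,4,5,6} 6
  5 to go: {0,1,2,3,6} 20  {0,1,3,5,6} 60  {0,1,4,5,6} 60  {0,2,3,5,6} 20  {0,3,4,5,6} 30  {1,2,3,5,6} 20  {1,3,4,5,6} 30  {2,3,4,5,6} 10
  if 0:a drops first: 60 orders
  if 1:c drops first: 60 orders
  if 2:u drops first: 180 orders
  if 4:i drops first: 120 orders
heap linearizations: 420

420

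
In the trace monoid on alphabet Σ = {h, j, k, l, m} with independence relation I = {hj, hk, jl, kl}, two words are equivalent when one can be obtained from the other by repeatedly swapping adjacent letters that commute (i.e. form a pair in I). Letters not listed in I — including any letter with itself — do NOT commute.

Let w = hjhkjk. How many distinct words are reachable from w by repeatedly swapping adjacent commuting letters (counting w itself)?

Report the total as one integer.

15

0(h) covers ∅
1(j) covers ∅
2(h) covers 0:h
3(k) covers 1:j
4(j) covers 3:k
5(k) covers 4:j
floor of heap: 0:h, 1:j
completions by unplaced set U, small U first (add the entries for U minus each lowest piece of U):
  |U|=1: {2}:1  {5}:1
  |U|=2: {0,2}:1  {2,5}:2  {4,5}:1
  |U|=3: {0,2,5}:3  {2,4,5}:3  {3,4,5}:1
  |U|=4: {0,2,4,5}:6  {1,3,4,5}:1  {2,3,4,5}:4
  start at 0(h): 5
  start at 1(j): 10
sum over floor = 15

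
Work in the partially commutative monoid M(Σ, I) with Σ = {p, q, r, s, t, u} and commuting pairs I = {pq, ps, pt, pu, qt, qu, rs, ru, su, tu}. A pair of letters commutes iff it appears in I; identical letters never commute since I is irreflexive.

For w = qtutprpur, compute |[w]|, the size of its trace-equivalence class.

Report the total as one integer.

drop 0:q onto floor
drop 1:t onto floor
drop 2:u onto floor
drop 3:t onto {1:t}
drop 4:p onto floor
drop 5:r onto {0:q, 3:t, 4:p}
drop 6:p onto {5:r}
drop 7:u onto {2:u}
drop 8:r onto {6:p}
ground layer = {0:q, 1:t, 2:u, 4:p}
drop-orders for the pieces not yet dropped (sum over which currently-grounded one goes next):
  1 to go: {7} 1  {8} 1
  2 to go: {2,7} 1  {6,8} 1  {7,8} 2
  3 to go: {2,7,8} 3  {5,6,8} 1  {6,7,8} 3
  4 to go: {0,5,6,8} 1  {2,6,7,8} 6  {3,5,6,8} 1  {4,5,6,8} 1  {5,6,7,8} 4
  5 to go: {0,3,5,6,8} 2  {0,4,5,6,8} 2  {0,5,6,7,8} 5  {1,3,5,6,8} 1  {2,5,6,7,8} 10  {3,4,5,6,8} 2  {3,5,6,7,8} 5  {4,5,6,7,8} 5
  6 to go: {0,1,3,5,6,8} 3  {0,2,5,6,7,8} 15  {0,3,4,5,6,8} 6  {0,3,5,6,7,8} 12  {0,4,5,6,7,8} 12  {1,3,4,5,6,8} 3  {1,3,5,6,7,8} 6  {2,3,5,6,7,8} 15  {2,4,5,6,7,8} 15  {3,4,5,6,7,8} 12
  7 to go: {0,1,3,4,5,6,8} 12  {0,1,3,5,6,7,8} 21  {0,2,3,5,6,7,8} 42  {0,2,4,5,6,7,8} 42  {0,3,4,5,6,7,8} 42  {1,2,3,5,6,7,8} 21  {1,3,4,5,6,7,8} 21  {2,3,4,5,6,7,8} 42
  if 0:q drops first: 84 orders
  if 1:t drops first: 168 orders
  if 2:u drops first: 96 orders
  if 4:p drops first: 84 orders
heap linearizations: 432

432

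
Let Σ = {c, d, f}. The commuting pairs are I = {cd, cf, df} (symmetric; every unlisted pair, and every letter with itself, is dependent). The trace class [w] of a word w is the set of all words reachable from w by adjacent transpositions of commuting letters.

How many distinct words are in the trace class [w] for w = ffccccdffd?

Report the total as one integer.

3150

0(f) covers ∅
1(f) covers 0:f
2(c) covers ∅
3(c) covers 2:c
4(c) covers 3:c
5(c) covers 4:c
6(d) covers ∅
7(f) covers 1:f
8(f) covers 7:f
9(d) covers 6:d
floor of heap: 0:f, 2:c, 6:d
completions by unplaced set U, small U first (add the entries for U minus each lowest piece of U):
  |U|=1: {5}:1  {8}:1  {9}:1
  |U|=2: {4,5}:1  {5,8}:2  {5,9}:2  {6,9}:1  {7,8}:1  {8,9}:2
  |U|=3: {1,7,8}:1  {3,4,5}:1  {4,5,8}:3  {4,5,9}:3  {5,6,9}:3  {5,7,8}:3  {5,8,9}:6  {6,8,9}:3  {7,8,9}:3
  |U|=4: {0,1,7,8}:1  {1,5,7,8}:4  {1,7,8,9}:4  {2,3,4,5}:1  {3,4,5,8}:4  {3,4,5,9}:4  {4,5,6,9}:6  {4,5,7,8}:6  {4,5,8,9}:12  {5,6,8,9}:12  {5,7,8,9}:12  {6,7,8,9}:6
  |U|=5: {0,1,5,7,8}:5  {0,1,7,8,9}:5  {1,4,5,7,8}:10  {1,5,7,8,9}:20  {1,6,7,8,9}:10  {2,3,4,5,8}:5  {2,3,4,5,9}:5  {3,4,5,6,9}:10  {3,4,5,7,8}:10  {3,4,5,8,9}:20  {4,5,6,8,9}:30  {4,5,7,8,9}:30  {5,6,7,8,9}:30
  |U|=6: {0,1,4,5,7,8}:15  {0,1,5,7,8,9}:30  {0,1,6,7,8,9}:15  {1,3,4,5,7,8}:20  {1,4,5,7,8,9}:60  {1,5,6,7,8,9}:60  {2,3,4,5,6,9}:15  {2,3,4,5,7,8}:15  {2,3,4,5,8,9}:30  {3,4,5,6,8,9}:60  {3,4,5,7,8,9}:60  {4,5,6,7,8,9}:90
  |U|=7: {0,1,3,4,5,7,8}:35  {0,1,4,5,7,8,9}:105  {0,1,5,6,7,8,9}:105  {1,2,3,4,5,7,8}:35  {1,3,4,5,7,8,9}:140  {1,4,5,6,7,8,9}:210  {2,3,4,5,6,8,9}:105  {2,3,4,5,7,8,9}:105  {3,4,5,6,7,8,9}:210
  |U|=8: {0,1,2,3,4,5,7,8}:70  {0,1,3,4,5,7,8,9}:280  {0,1,4,5,6,7,8,9}:420  {1,2,3,4,5,7,8,9}:280  {1,3,4,5,6,7,8,9}:560  {2,3,4,5,6,7,8,9}:420
  start at 0(f): 1260
  start at 2(c): 1260
  start at 6(d): 630
sum over floor = 3150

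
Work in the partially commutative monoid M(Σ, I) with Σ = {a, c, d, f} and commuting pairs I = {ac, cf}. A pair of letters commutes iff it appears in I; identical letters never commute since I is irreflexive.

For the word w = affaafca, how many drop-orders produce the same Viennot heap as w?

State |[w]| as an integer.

8

#0=a has no predecessor
#1=f depends on [0:a]
#2=f depends on [1:f]
#3=a depends on [2:f]
#4=a depends on [3:a]
#5=f depends on [4:a]
#6=c has no predecessor
#7=a depends on [5:f]
sources: [0:a, 6:c]
N(rest) = Σ N(rest − s) over sources s of rest; N(one piece) = 1:
  size 1 → [6]=1  [7]=1
  size 2 → [5,7]=1  [6,7]=2
  size 3 → [4,5,7]=1  [5,6,7]=3
  size 4 → [3,4,5,7]=1  [4,5,6,7]=4
  size 5 → [2,3,4,5,7]=1  [3,4,5,6,7]=5
  size 6 → [1,2,3,4,5,7]=1  [2,3,4,5,6,7]=6
  first=0(a) contributes 7
  first=6(c) contributes 1
|[w]| = 8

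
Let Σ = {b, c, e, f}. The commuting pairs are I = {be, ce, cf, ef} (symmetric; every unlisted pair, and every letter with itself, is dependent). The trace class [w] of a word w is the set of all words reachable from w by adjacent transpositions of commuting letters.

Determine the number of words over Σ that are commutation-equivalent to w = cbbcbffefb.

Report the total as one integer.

10

piece 0:c — minimal
piece 1:b rests on {0:c}
piece 2:b rests on {1:b}
piece 3:c rests on {2:b}
piece 4:b rests on {3:c}
piece 5:f rests on {4:b}
piece 6:f rests on {5:f}
piece 7:e — minimal
piece 8:f rests on {6:f}
piece 9:b rests on {8:f}
minimal pieces: {0:c, 7:e}
ways to finish when only these pieces remain (= sum over removing one remaining piece with nothing left below it):
  1 left: {7}→1  {9}→1
  2 left: {7,9}→2  {8,9}→1
  3 left: {6,8,9}→1  {7,8,9}→3
  4 left: {5,6,8,9}→1  {6,7,8,9}→4
  5 left: {4,5,6,8,9}→1  {5,6,7,8,9}→5
  6 left: {3,4,5,6,8,9}→1  {4,5,6,7,8,9}→6
  7 left: {2,3,4,5,6,8,9}→1  {3,4,5,6,7,8,9}→7
  8 left: {1,2,3,4,5,6,8,9}→1  {2,3,4,5,6,7,8,9}→8
  placing 0:c first → 9 extensions
  placing 7:e first → 1 extensions
total linear extensions = 10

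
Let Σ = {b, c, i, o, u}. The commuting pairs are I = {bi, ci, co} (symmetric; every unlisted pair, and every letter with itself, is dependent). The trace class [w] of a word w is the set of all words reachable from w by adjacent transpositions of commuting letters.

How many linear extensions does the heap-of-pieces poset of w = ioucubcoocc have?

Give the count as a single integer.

piece 0:i — minimal
piece 1:o rests on {0:i}
piece 2:u rests on {1:o}
piece 3:c rests on {2:u}
piece 4:u rests on {3:c}
piece 5:b rests on {4:u}
piece 6:c rests on {5:b}
piece 7:o rests on {5:b}
piece 8:o rests on {7:o}
piece 9:c rests on {6:c}
piece 10:c rests on {9:c}
minimal pieces: {0:i}
ways to finish when only these pieces remain (= sum over removing one remaining piece with nothing left below it):
  1 left: {8}→1  {10}→1
  2 left: {7,8}→1  {8,10}→2  {9,10}→1
  3 left: {6,9,10}→1  {7,8,10}→3  {8,9,10}→3
  4 left: {6,8,9,10}→4  {7,8,9,10}→6
  5 left: {6,7,8,9,10}→10
  6 left: {5,6,7,8,9,10}→10
  7 left: {4,5,6,7,8,9,10}→10
  8 left: {3,4,5,6,7,8,9,10}→10
  9 left: {2,3,4,5,6,7,8,9,10}→10
  placing 0:i first → 10 extensions

10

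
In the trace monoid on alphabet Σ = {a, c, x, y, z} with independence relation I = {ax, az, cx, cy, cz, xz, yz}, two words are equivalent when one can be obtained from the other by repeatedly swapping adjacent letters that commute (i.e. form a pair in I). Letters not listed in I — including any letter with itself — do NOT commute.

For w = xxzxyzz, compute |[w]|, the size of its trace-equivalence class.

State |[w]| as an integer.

0(x) covers ∅
1(x) covers 0:x
2(z) covers ∅
3(x) covers 1:x
4(y) covers 3:x
5(z) covers 2:z
6(z) covers 5:z
floor of heap: 0:x, 2:z
completions by unplaced set U, small U first (add the entries for U minus each lowest piece of U):
  |U|=1: {4}:1  {6}:1
  |U|=2: {3,4}:1  {4,6}:2  {5,6}:1
  |U|=3: {1,3,4}:1  {2,5,6}:1  {3,4,6}:3  {4,5,6}:3
  |U|=4: {0,1,3,4}:1  {1,3,4,6}:4  {2,4,5,6}:4  {3,4,5,6}:6
  |U|=5: {0,1,3,4,6}:5  {1,3,4,5,6}:10  {2,3,4,5,6}:10
  start at 0(x): 20
  start at 2(z): 15
sum over floor = 35

35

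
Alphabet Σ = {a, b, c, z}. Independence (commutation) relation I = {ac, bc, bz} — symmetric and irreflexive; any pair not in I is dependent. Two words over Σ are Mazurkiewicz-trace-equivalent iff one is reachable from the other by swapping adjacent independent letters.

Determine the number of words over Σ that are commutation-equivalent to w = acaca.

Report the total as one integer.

10

drop 0:a onto floor
drop 1:c onto floor
drop 2:a onto {0:a}
drop 3:c onto {1:c}
drop 4:a onto {2:a}
ground layer = {0:a, 1:c}
drop-orders for the pieces not yet dropped (sum over which currently-grounded one goes next):
  1 to go: {3} 1  {4} 1
  2 to go: {1,3} 1  {2,4} 1  {3,4} 2
  3 to go: {0,2,4} 1  {1,3,4} 3  {2,3,4} 3
  if 0:a drops first: 6 orders
  if 1:c drops first: 4 orders
heap linearizations: 10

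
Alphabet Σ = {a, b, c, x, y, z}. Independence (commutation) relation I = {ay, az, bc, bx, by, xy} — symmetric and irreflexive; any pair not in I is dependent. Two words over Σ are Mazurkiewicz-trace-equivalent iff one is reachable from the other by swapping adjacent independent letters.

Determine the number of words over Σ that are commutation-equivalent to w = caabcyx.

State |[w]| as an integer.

8

0(c) covers ∅
1(a) covers 0:c
2(a) covers 1:a
3(b) covers 2:a
4(c) covers 2:a
5(y) covers 4:c
6(x) covers 4:c
floor of heap: 0:c
completions by unplaced set U, small U first (add the entries for U minus each lowest piece of U):
  |U|=1: {3}:1  {5}:1  {6}:1
  |U|=2: {3,5}:2  {3,6}:2  {5,6}:2
  |U|=3: {3,5,6}:6  {4,5,6}:2
  |U|=4: {3,4,5,6}:8
  |U|=5: {2,3,4,5,6}:8
  start at 0(c): 8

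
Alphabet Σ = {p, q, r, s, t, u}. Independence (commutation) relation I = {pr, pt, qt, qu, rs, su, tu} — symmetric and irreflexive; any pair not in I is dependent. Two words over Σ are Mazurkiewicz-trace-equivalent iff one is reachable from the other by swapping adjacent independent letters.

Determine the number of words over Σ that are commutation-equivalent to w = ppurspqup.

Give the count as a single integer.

10

piece 0:p — minimal
piece 1:p rests on {0:p}
piece 2:u rests on {1:p}
piece 3:r rests on {2:u}
piece 4:s rests on {1:p}
piece 5:p rests on {2:u, 4:s}
piece 6:q rests on {3:r, 5:p}
piece 7:u rests on {3:r, 5:p}
piece 8:p rests on {6:q, 7:u}
minimal pieces: {0:p}
ways to finish when only these pieces remain (= sum over removing one remaining piece with nothing left below it):
  1 left: {8}→1
  2 left: {6,8}→1  {7,8}→1
  3 left: {6,7,8}→2
  4 left: {3,6,7,8}→2  {5,6,7,8}→2
  5 left: {3,5,6,7,8}→4  {4,5,6,7,8}→2
  6 left: {2,3,5,6,7,8}→4  {3,4,5,6,7,8}→6
  7 left: {2,3,4,5,6,7,8}→10
  placing 0:p first → 10 extensions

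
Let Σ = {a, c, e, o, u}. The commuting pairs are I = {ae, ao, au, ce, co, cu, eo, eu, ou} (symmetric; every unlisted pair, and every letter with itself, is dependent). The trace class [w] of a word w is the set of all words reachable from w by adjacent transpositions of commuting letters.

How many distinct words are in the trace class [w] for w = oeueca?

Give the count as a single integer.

drop 0:o onto floor
drop 1:e onto floor
drop 2:u onto floor
drop 3:e onto {1:e}
drop 4:c onto floor
drop 5:a onto {4:c}
ground layer = {0:o, 1:e, 2:u, 4:c}
drop-orders for the pieces not yet dropped (sum over which currently-grounded one goes next):
  1 to go: {0} 1  {2} 1  {3} 1  {5} 1
  2 to go: {0,2} 2  {0,3} 2  {0,5} 2  {1,3} 1  {2,3} 2  {2,5} 2  {3,5} 2  {4,5} 1
  3 to go: {0,1,3} 3  {0,2,3} 6  {0,2,5} 6  {0,3,5} 6  {0,4,5} 3  {1,2,3} 3  {1,3,5} 3  {2,3,5} 6  {2,4,5} 3  {3,4,5} 3
  4 to go: {0,1,2,3} 12  {0,1,3,5} 12  {0,2,3,5} 24  {0,2,4,5} 12  {0,3,4,5} 12  {1,2,3,5} 12  {1,3,4,5} 6  {2,3,4,5} 12
  if 0:o drops first: 30 orders
  if 1:e drops first: 60 orders
  if 2:u drops first: 30 orders
  if 4:c drops first: 60 orders
heap linearizations: 180

180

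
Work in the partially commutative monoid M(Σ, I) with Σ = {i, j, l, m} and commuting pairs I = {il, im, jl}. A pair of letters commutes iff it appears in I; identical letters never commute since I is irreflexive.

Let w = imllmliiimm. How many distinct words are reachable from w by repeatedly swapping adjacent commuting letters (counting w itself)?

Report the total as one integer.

330

#0=i has no predecessor
#1=m has no predecessor
#2=l depends on [1:m]
#3=l depends on [2:l]
#4=m depends on [3:l]
#5=l depends on [4:m]
#6=i depends on [0:i]
#7=i depends on [6:i]
#8=i depends on [7:i]
#9=m depends on [5:l]
#10=m depends on [9:m]
sources: [0:i, 1:m]
N(rest) = Σ N(rest − s) over sources s of rest; N(one piece) = 1:
  size 1 → [8]=1  [10]=1
  size 2 → [7,8]=1  [8,10]=2  [9,10]=1
  size 3 → [5,9,10]=1  [6,7,8]=1  [7,8,10]=3  [8,9,10]=3
  size 4 → [0,6,7,8]=1  [4,5,9,10]=1  [5,8,9,10]=4  [6,7,8,10]=4  [7,8,9,10]=6
  size 5 → [0,6,7,8,10]=5  [3,4,5,9,10]=1  [4,5,8,9,10]=5  [5,7,8,9,10]=10  [6,7,8,9,10]=10
  size 6 → [0,6,7,8,9,10]=15  [2,3,4,5,9,10]=1  [3,4,5,8,9,10]=6  [4,5,7,8,9,10]=15  [5,6,7,8,9,10]=20
  size 7 → [0,5,6,7,8,9,10]=35  [1,2,3,4,5,9,10]=1  [2,3,4,5,8,9,10]=7  [3,4,5,7,8,9,10]=21  [4,5,6,7,8,9,10]=35
  size 8 → [0,4,5,6,7,8,9,10]=70  [1,2,3,4,5,8,9,10]=8  [2,3,4,5,7,8,9,10]=28  [3,4,5,6,7,8,9,10]=56
  size 9 → [0,3,4,5,6,7,8,9,10]=126  [1,2,3,4,5,7,8,9,10]=36  [2,3,4,5,6,7,8,9,10]=84
  first=0(i) contributes 120
  first=1(m) contributes 210
|[w]| = 330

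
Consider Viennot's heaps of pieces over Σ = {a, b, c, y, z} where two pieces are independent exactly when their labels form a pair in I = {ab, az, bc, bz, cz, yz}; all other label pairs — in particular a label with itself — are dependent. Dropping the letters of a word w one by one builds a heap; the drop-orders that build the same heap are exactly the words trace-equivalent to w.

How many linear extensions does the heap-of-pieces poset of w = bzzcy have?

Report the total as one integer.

0(b) covers ∅
1(z) covers ∅
2(z) covers 1:z
3(c) covers ∅
4(y) covers 0:b, 3:c
floor of heap: 0:b, 1:z, 3:c
completions by unplaced set U, small U first (add the entries for U minus each lowest piece of U):
  |U|=1: {2}:1  {4}:1
  |U|=2: {0,4}:1  {1,2}:1  {2,4}:2  {3,4}:1
  |U|=3: {0,2,4}:3  {0,3,4}:2  {1,2,4}:3  {2,3,4}:3
  start at 0(b): 6
  start at 1(z): 8
  start at 3(c): 6
sum over floor = 20

20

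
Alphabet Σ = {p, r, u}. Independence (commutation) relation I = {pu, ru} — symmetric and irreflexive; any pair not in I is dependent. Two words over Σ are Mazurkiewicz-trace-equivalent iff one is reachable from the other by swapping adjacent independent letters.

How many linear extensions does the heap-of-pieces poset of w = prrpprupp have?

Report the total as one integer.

drop 0:p onto floor
drop 1:r onto {0:p}
drop 2:r onto {1:r}
drop 3:p onto {2:r}
drop 4:p onto {3:p}
drop 5:r onto {4:p}
drop 6:u onto floor
drop 7:p onto {5:r}
drop 8:p onto {7:p}
ground layer = {0:p, 6:u}
drop-orders for the pieces not yet dropped (sum over which currently-grounded one goes next):
  1 to go: {6} 1  {8} 1
  2 to go: {6,8} 2  {7,8} 1
  3 to go: {5,7,8} 1  {6,7,8} 3
  4 to go: {4,5,7,8} 1  {5,6,7,8} 4
  5 to go: {3,4,5,7,8} 1  {4,5,6,7,8} 5
  6 to go: {2,3,4,5,7,8} 1  {3,4,5,6,7,8} 6
  7 to go: {1,2,3,4,5,7,8} 1  {2,3,4,5,6,7,8} 7
  if 0:p drops first: 8 orders
  if 6:u drops first: 1 orders
heap linearizations: 9

9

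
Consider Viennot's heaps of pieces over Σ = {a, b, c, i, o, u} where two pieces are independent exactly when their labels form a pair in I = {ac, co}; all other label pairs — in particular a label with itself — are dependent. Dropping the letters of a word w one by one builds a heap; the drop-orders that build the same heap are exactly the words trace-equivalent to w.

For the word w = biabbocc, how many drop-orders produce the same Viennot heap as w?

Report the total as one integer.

drop 0:b onto floor
drop 1:i onto {0:b}
drop 2:a onto {1:i}
drop 3:b onto {2:a}
drop 4:b onto {3:b}
drop 5:o onto {4:b}
drop 6:c onto {4:b}
drop 7:c onto {6:c}
ground layer = {0:b}
drop-orders for the pieces not yet dropped (sum over which currently-grounded one goes next):
  1 to go: {5} 1  {7} 1
  2 to go: {5,7} 2  {6,7} 1
  3 to go: {5,6,7} 3
  4 to go: {4,5,6,7} 3
  5 to go: {3,4,5,6,7} 3
  6 to go: {2,3,4,5,6,7} 3
  if 0:b drops first: 3 orders

3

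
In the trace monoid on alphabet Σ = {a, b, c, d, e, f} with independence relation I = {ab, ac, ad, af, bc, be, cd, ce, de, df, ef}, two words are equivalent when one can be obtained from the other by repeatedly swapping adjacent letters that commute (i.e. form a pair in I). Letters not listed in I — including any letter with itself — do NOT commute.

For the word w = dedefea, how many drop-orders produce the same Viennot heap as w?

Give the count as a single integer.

105

0(d) covers ∅
1(e) covers ∅
2(d) covers 0:d
3(e) covers 1:e
4(f) covers ∅
5(e) covers 3:e
6(a) covers 5:e
floor of heap: 0:d, 1:e, 4:f
completions by unplaced set U, small U first (add the entries for U minus each lowest piece of U):
  |U|=1: {2}:1  {4}:1  {6}:1
  |U|=2: {0,2}:1  {2,4}:2  {2,6}:2  {4,6}:2  {5,6}:1
  |U|=3: {0,2,4}:3  {0,2,6}:3  {2,4,6}:6  {2,5,6}:3  {3,5,6}:1  {4,5,6}:3
  |U|=4: {0,2,4,6}:12  {0,2,5,6}:6  {1,3,5,6}:1  {2,3,5,6}:4  {2,4,5,6}:12  {3,4,5,6}:4
  |U|=5: {0,2,3,5,6}:10  {0,2,4,5,6}:30  {1,2,3,5,6}:5  {1,3,4,5,6}:5  {2,3,4,5,6}:20
  start at 0(d): 30
  start at 1(e): 60
  start at 4(f): 15
sum over floor = 105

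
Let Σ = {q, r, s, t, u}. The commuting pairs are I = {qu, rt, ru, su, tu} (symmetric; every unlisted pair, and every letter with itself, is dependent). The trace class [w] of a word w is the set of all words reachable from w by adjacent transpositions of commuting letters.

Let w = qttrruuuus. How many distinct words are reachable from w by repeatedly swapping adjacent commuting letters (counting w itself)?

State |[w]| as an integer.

1260

#0=q has no predecessor
#1=t depends on [0:q]
#2=t depends on [1:t]
#3=r depends on [0:q]
#4=r depends on [3:r]
#5=u has no predecessor
#6=u depends on [5:u]
#7=u depends on [6:u]
#8=u depends on [7:u]
#9=s depends on [2:t, 4:r]
sources: [0:q, 5:u]
N(rest) = Σ N(rest − s) over sources s of rest; N(one piece) = 1:
  size 1 → [8]=1  [9]=1
  size 2 → [2,9]=1  [4,9]=1  [7,8]=1  [8,9]=2
  size 3 → [1,2,9]=1  [2,4,9]=2  [2,8,9]=3  [3,4,9]=1  [4,8,9]=3  [6,7,8]=1  [7,8,9]=3
  size 4 → [1,2,4,9]=3  [1,2,8,9]=4  [2,3,4,9]=3  [2,4,8,9]=8  [2,7,8,9]=6  [3,4,8,9]=4  [4,7,8,9]=6  [5,6,7,8]=1  [6,7,8,9]=4
  size 5 → [1,2,3,4,9]=6  [1,2,4,8,9]=15  [1,2,7,8,9]=10  [2,3,4,8,9]=15  [2,4,7,8,9]=20  [2,6,7,8,9]=10  [3,4,7,8,9]=10  [4,6,7,8,9]=10  [5,6,7,8,9]=5
  size 6 → [0,1,2,3,4,9]=6  [1,2,3,4,8,9]=36  [1,2,4,7,8,9]=45  [1,2,6,7,8,9]=20  [2,3,4,7,8,9]=45  [2,4,6,7,8,9]=40  [2,5,6,7,8,9]=15  [3,4,6,7,8,9]=20  [4,5,6,7,8,9]=15
  size 7 → [0,1,2,3,4,8,9]=42  [1,2,3,4,7,8,9]=126  [1,2,4,6,7,8,9]=105  [1,2,5,6,7,8,9]=35  [2,3,4,6,7,8,9]=105  [2,4,5,6,7,8,9]=70  [3,4,5,6,7,8,9]=35
  size 8 → [0,1,2,3,4,7,8,9]=168  [1,2,3,4,6,7,8,9]=336  [1,2,4,5,6,7,8,9]=210  [2,3,4,5,6,7,8,9]=210
  first=0(q) contributes 756
  first=5(u) contributes 504
|[w]| = 1260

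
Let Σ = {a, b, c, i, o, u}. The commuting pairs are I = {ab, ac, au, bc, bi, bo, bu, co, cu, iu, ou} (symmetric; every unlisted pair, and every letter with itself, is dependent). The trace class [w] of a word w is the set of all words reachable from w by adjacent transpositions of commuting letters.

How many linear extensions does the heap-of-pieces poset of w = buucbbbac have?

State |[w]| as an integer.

#0=b has no predecessor
#1=u has no predecessor
#2=u depends on [1:u]
#3=c has no predecessor
#4=b depends on [0:b]
#5=b depends on [4:b]
#6=b depends on [5:b]
#7=a has no predecessor
#8=c depends on [3:c]
sources: [0:b, 1:u, 3:c, 7:a]
N(rest) = Σ N(rest − s) over sources s of rest; N(one piece) = 1:
  size 1 → [2]=1  [6]=1  [7]=1  [8]=1
  size 2 → [1,2]=1  [2,6]=2  [2,7]=2  [2,8]=2  [3,8]=1  [5,6]=1  [6,7]=2  [6,8]=2  [7,8]=2
  size 3 → [1,2,6]=3  [1,2,7]=3  [1,2,8]=3  [2,3,8]=3  [2,5,6]=3  [2,6,7]=6  [2,6,8]=6  [2,7,8]=6  [3,6,8]=3  [3,7,8]=3  [4,5,6]=1  [5,6,7]=3  [5,6,8]=3  [6,7,8]=6
  size 4 → [0,4,5,6]=1  [1,2,3,8]=6  [1,2,5,6]=6  [1,2,6,7]=12  [1,2,6,8]=12  [1,2,7,8]=12  [2,3,6,8]=12  [2,3,7,8]=12  [2,4,5,6]=4  [2,5,6,7]=12  [2,5,6,8]=12  [2,6,7,8]=24  [3,5,6,8]=6  [3,6,7,8]=12  [4,5,6,7]=4  [4,5,6,8]=4  [5,6,7,8]=12
  size 5 → [0,2,4,5,6]=5  [0,4,5,6,7]=5  [0,4,5,6,8]=5  [1,2,3,6,8]=30  [1,2,3,7,8]=30  [1,2,4,5,6]=10  [1,2,5,6,7]=30  [1,2,5,6,8]=30  [1,2,6,7,8]=60  [2,3,5,6,8]=30  [2,3,6,7,8]=60  [2,4,5,6,7]=20  [2,4,5,6,8]=20  [2,5,6,7,8]=60  [3,4,5,6,8]=10  [3,5,6,7,8]=30  [4,5,6,7,8]=20
  size 6 → [0,1,2,4,5,6]=15  [0,2,4,5,6,7]=30  [0,2,4,5,6,8]=30  [0,3,4,5,6,8]=15  [0,4,5,6,7,8]=30  [1,2,3,5,6,8]=90  [1,2,3,6,7,8]=180  [1,2,4,5,6,7]=60  [1,2,4,5,6,8]=60  [1,2,5,6,7,8]=180  [2,3,4,5,6,8]=60  [2,3,5,6,7,8]=180  [2,4,5,6,7,8]=120  [3,4,5,6,7,8]=60
  size 7 → [0,1,2,4,5,6,7]=105  [0,1,2,4,5,6,8]=105  [0,2,3,4,5,6,8]=105  [0,2,4,5,6,7,8]=210  [0,3,4,5,6,7,8]=105  [1,2,3,4,5,6,8]=210  [1,2,3,5,6,7,8]=630  [1,2,4,5,6,7,8]=420  [2,3,4,5,6,7,8]=420
  first=0(b) contributes 1680
  first=1(u) contributes 840
  first=3(c) contributes 840
  first=7(a) contributes 420
|[w]| = 3780

3780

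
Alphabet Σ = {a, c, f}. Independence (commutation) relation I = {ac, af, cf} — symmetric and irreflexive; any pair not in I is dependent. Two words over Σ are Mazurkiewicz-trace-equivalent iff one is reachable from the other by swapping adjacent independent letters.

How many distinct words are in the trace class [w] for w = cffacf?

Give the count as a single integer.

#0=c has no predecessor
#1=f has no predecessor
#2=f depends on [1:f]
#3=a has no predecessor
#4=c depends on [0:c]
#5=f depends on [2:f]
sources: [0:c, 1:f, 3:a]
N(rest) = Σ N(rest − s) over sources s of rest; N(one piece) = 1:
  size 1 → [3]=1  [4]=1  [5]=1
  size 2 → [0,4]=1  [2,5]=1  [3,4]=2  [3,5]=2  [4,5]=2
  size 3 → [0,3,4]=3  [0,4,5]=3  [1,2,5]=1  [2,3,5]=3  [2,4,5]=3  [3,4,5]=6
  size 4 → [0,2,4,5]=6  [0,3,4,5]=12  [1,2,3,5]=4  [1,2,4,5]=4  [2,3,4,5]=12
  first=0(c) contributes 20
  first=1(f) contributes 30
  first=3(a) contributes 10
|[w]| = 60

60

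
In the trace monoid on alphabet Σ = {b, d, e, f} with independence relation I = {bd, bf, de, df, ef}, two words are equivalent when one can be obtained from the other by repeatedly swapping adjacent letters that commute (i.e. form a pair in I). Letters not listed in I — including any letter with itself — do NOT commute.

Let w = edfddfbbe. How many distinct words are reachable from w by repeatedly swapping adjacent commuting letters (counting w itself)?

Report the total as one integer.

1260

piece 0:e — minimal
piece 1:d — minimal
piece 2:f — minimal
piece 3:d rests on {1:d}
piece 4:d rests on {3:d}
piece 5:f rests on {2:f}
piece 6:b rests on {0:e}
piece 7:b rests on {6:b}
piece 8:e rests on {7:b}
minimal pieces: {0:e, 1:d, 2:f}
ways to finish when only these pieces remain (= sum over removing one remaining piece with nothing left below it):
  1 left: {4}→1  {5}→1  {8}→1
  2 left: {2,5}→1  {3,4}→1  {4,5}→2  {4,8}→2  {5,8}→2  {7,8}→1
  3 left: {1,3,4}→1  {2,4,5}→3  {2,5,8}→3  {3,4,5}→3  {3,4,8}→3  {4,5,8}→6  {4,7,8}→3  {5,7,8}→3  {6,7,8}→1
  4 left: {0,6,7,8}→1  {1,3,4,5}→4  {1,3,4,8}→4  {2,3,4,5}→6  {2,4,5,8}→12  {2,5,7,8}→6  {3,4,5,8}→12  {3,4,7,8}→6  {4,5,7,8}→12  {4,6,7,8}→4  {5,6,7,8}→4
  5 left: {0,4,6,7,8}→5  {0,5,6,7,8}→5  {1,2,3,4,5}→10  {1,3,4,5,8}→20  {1,3,4,7,8}→10  {2,3,4,5,8}→30  {2,4,5,7,8}→30  {2,5,6,7,8}→10  {3,4,5,7,8}→30  {3,4,6,7,8}→10  {4,5,6,7,8}→20
  6 left: {0,2,5,6,7,8}→15  {0,3,4,6,7,8}→15  {0,4,5,6,7,8}→30  {1,2,3,4,5,8}→60  {1,3,4,5,7,8}→60  {1,3,4,6,7,8}→20  {2,3,4,5,7,8}→90  {2,4,5,6,7,8}→60  {3,4,5,6,7,8}→60
  7 left: {0,1,3,4,6,7,8}→35  {0,2,4,5,6,7,8}→105  {0,3,4,5,6,7,8}→105  {1,2,3,4,5,7,8}→210  {1,3,4,5,6,7,8}→140  {2,3,4,5,6,7,8}→210
  placing 0:e first → 560 extensions
  placing 1:d first → 420 extensions
  placing 2:f first → 280 extensions
total linear extensions = 1260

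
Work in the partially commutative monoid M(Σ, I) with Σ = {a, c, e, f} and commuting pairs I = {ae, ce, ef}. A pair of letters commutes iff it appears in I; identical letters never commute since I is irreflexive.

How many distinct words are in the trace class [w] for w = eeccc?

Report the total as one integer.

0(e) covers ∅
1(e) covers 0:e
2(c) covers ∅
3(c) covers 2:c
4(c) covers 3:c
floor of heap: 0:e, 2:c
completions by unplaced set U, small U first (add the entries for U minus each lowest piece of U):
  |U|=1: {1}:1  {4}:1
  |U|=2: {0,1}:1  {1,4}:2  {3,4}:1
  |U|=3: {0,1,4}:3  {1,3,4}:3  {2,3,4}:1
  start at 0(e): 4
  start at 2(c): 6
sum over floor = 10

10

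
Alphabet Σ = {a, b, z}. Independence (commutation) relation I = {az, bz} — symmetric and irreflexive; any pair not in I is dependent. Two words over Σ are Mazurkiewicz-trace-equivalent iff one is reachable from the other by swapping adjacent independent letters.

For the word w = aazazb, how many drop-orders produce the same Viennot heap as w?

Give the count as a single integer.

15

0(a) covers ∅
1(a) covers 0:a
2(z) covers ∅
3(a) covers 1:a
4(z) covers 2:z
5(b) covers 3:a
floor of heap: 0:a, 2:z
completions by unplaced set U, small U first (add the entries for U minus each lowest piece of U):
  |U|=1: {4}:1  {5}:1
  |U|=2: {2,4}:1  {3,5}:1  {4,5}:2
  |U|=3: {1,3,5}:1  {2,4,5}:3  {3,4,5}:3
  |U|=4: {0,1,3,5}:1  {1,3,4,5}:4  {2,3,4,5}:6
  start at 0(a): 10
  start at 2(z): 5
sum over floor = 15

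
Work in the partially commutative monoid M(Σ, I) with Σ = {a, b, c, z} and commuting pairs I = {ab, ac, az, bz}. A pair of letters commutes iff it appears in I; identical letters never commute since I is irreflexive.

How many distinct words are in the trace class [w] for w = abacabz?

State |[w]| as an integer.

#0=a has no predecessor
#1=b has no predecessor
#2=a depends on [0:a]
#3=c depends on [1:b]
#4=a depends on [2:a]
#5=b depends on [3:c]
#6=z depends on [3:c]
sources: [0:a, 1:b]
N(rest) = Σ N(rest − s) over sources s of rest; N(one piece) = 1:
  size 1 → [4]=1  [5]=1  [6]=1
  size 2 → [2,4]=1  [4,5]=2  [4,6]=2  [5,6]=2
  size 3 → [0,2,4]=1  [2,4,5]=3  [2,4,6]=3  [3,5,6]=2  [4,5,6]=6
  size 4 → [0,2,4,5]=4  [0,2,4,6]=4  [1,3,5,6]=2  [2,4,5,6]=12  [3,4,5,6]=8
  size 5 → [0,2,4,5,6]=20  [1,3,4,5,6]=10  [2,3,4,5,6]=20
  first=0(a) contributes 30
  first=1(b) contributes 40
|[w]| = 70

70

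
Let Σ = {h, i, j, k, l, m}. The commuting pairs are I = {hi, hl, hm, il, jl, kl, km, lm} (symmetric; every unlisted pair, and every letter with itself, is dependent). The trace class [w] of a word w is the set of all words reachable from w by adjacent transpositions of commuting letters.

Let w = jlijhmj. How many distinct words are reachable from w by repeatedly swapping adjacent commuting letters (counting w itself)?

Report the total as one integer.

piece 0:j — minimal
piece 1:l — minimal
piece 2:i rests on {0:j}
piece 3:j rests on {2:i}
piece 4:h rests on {3:j}
piece 5:m rests on {3:j}
piece 6:j rests on {4:h, 5:m}
minimal pieces: {0:j, 1:l}
ways to finish when only these pieces remain (= sum over removing one remaining piece with nothing left below it):
  1 left: {1}→1  {6}→1
  2 left: {1,6}→2  {4,6}→1  {5,6}→1
  3 left: {1,4,6}→3  {1,5,6}→3  {4,5,6}→2
  4 left: {1,4,5,6}→8  {3,4,5,6}→2
  5 left: {1,3,4,5,6}→10  {2,3,4,5,6}→2
  placing 0:j first → 12 extensions
  placing 1:l first → 2 extensions
total linear extensions = 14

14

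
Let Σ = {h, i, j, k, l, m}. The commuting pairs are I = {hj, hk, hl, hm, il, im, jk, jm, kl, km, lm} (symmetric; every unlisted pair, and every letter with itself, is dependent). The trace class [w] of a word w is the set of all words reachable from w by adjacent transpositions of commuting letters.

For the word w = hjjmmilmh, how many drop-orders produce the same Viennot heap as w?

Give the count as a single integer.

840

#0=h has no predecessor
#1=j has no predecessor
#2=j depends on [1:j]
#3=m has no predecessor
#4=m depends on [3:m]
#5=i depends on [0:h, 2:j]
#6=l depends on [2:j]
#7=m depends on [4:m]
#8=h depends on [5:i]
sources: [0:h, 1:j, 3:m]
N(rest) = Σ N(rest − s) over sources s of rest; N(one piece) = 1:
  size 1 → [6]=1  [7]=1  [8]=1
  size 2 → [4,7]=1  [5,8]=1  [6,7]=2  [6,8]=2  [7,8]=2
  size 3 → [0,5,8]=1  [3,4,7]=1  [4,6,7]=3  [4,7,8]=3  [5,6,8]=3  [5,7,8]=3  [6,7,8]=6
  size 4 → [0,5,6,8]=4  [0,5,7,8]=4  [2,5,6,8]=3  [3,4,6,7]=4  [3,4,7,8]=4  [4,5,7,8]=6  [4,6,7,8]=12  [5,6,7,8]=12
  size 5 → [0,2,5,6,8]=7  [0,4,5,7,8]=10  [0,5,6,7,8]=20  [1,2,5,6,8]=3  [2,5,6,7,8]=15  [3,4,5,7,8]=10  [3,4,6,7,8]=20  [4,5,6,7,8]=30
  size 6 → [0,1,2,5,6,8]=10  [0,2,5,6,7,8]=42  [0,3,4,5,7,8]=20  [0,4,5,6,7,8]=60  [1,2,5,6,7,8]=18  [2,4,5,6,7,8]=45  [3,4,5,6,7,8]=60
  size 7 → [0,1,2,5,6,7,8]=70  [0,2,4,5,6,7,8]=147  [0,3,4,5,6,7,8]=140  [1,2,4,5,6,7,8]=63  [2,3,4,5,6,7,8]=105
  first=0(h) contributes 168
  first=1(j) contributes 392
  first=3(m) contributes 280
|[w]| = 840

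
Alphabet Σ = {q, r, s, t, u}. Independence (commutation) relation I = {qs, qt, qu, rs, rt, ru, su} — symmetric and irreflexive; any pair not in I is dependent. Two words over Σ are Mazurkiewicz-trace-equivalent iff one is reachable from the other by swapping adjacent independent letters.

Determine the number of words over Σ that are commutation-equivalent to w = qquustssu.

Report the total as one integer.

324

piece 0:q — minimal
piece 1:q rests on {0:q}
piece 2:u — minimal
piece 3:u rests on {2:u}
piece 4:s — minimal
piece 5:t rests on {3:u, 4:s}
piece 6:s rests on {5:t}
piece 7:s rests on {6:s}
piece 8:u rests on {5:t}
minimal pieces: {0:q, 2:u, 4:s}
ways to finish when only these pieces remain (= sum over removing one remaining piece with nothing left below it):
  1 left: {1}→1  {7}→1  {8}→1
  2 left: {0,1}→1  {1,7}→2  {1,8}→2  {6,7}→1  {7,8}→2
  3 left: {0,1,7}→3  {0,1,8}→3  {1,6,7}→3  {1,7,8}→6  {6,7,8}→3
  4 left: {0,1,6,7}→6  {0,1,7,8}→12  {1,6,7,8}→12  {5,6,7,8}→3
  5 left: {0,1,6,7,8}→30  {1,5,6,7,8}→15  {3,5,6,7,8}→3  {4,5,6,7,8}→3
  6 left: {0,1,5,6,7,8}→45  {1,3,5,6,7,8}→18  {1,4,5,6,7,8}→18  {2,3,5,6,7,8}→3  {3,4,5,6,7,8}→6
  7 left: {0,1,3,5,6,7,8}→63  {0,1,4,5,6,7,8}→63  {1,2,3,5,6,7,8}→21  {1,3,4,5,6,7,8}→42  {2,3,4,5,6,7,8}→9
  placing 0:q first → 72 extensions
  placing 2:u first → 168 extensions
  placing 4:s first → 84 extensions
total linear extensions = 324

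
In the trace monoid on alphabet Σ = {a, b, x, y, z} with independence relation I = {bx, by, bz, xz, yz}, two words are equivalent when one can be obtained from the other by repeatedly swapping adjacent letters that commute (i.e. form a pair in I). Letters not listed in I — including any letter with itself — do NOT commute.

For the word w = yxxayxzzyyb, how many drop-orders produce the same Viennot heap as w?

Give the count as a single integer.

piece 0:y — minimal
piece 1:x rests on {0:y}
piece 2:x rests on {1:x}
piece 3:a rests on {2:x}
piece 4:y rests on {3:a}
piece 5:x rests on {4:y}
piece 6:z rests on {3:a}
piece 7:z rests on {6:z}
piece 8:y rests on {5:x}
piece 9:y rests on {8:y}
piece 10:b rests on {3:a}
minimal pieces: {0:y}
ways to finish when only these pieces remain (= sum over removing one remaining piece with nothing left below it):
  1 left: {7}→1  {9}→1  {10}→1
  2 left: {6,7}→1  {7,9}→2  {7,10}→2  {8,9}→1  {9,10}→2
  3 left: {5,8,9}→1  {6,7,9}→3  {6,7,10}→3  {7,8,9}→3  {7,9,10}→6  {8,9,10}→3
  4 left: {4,5,8,9}→1  {5,7,8,9}→4  {5,8,9,10}→4  {6,7,8,9}→6  {6,7,9,10}→12  {7,8,9,10}→12
  5 left: {4,5,7,8,9}→5  {4,5,8,9,10}→5  {5,6,7,8,9}→10  {5,7,8,9,10}→20  {6,7,8,9,10}→30
  6 left: {4,5,6,7,8,9}→15  {4,5,7,8,9,10}→30  {5,6,7,8,9,10}→60
  7 left: {4,5,6,7,8,9,10}→105
  8 left: {3,4,5,6,7,8,9,10}→105
  9 left: {2,3,4,5,6,7,8,9,10}→105
  placing 0:y first → 105 extensions

105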